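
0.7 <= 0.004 False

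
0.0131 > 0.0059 True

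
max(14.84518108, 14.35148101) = 14.84518108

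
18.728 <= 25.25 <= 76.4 True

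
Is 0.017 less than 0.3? Yes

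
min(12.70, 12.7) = 12.70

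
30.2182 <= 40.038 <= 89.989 True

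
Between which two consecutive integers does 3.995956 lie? 3 and 4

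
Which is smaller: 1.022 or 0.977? 0.977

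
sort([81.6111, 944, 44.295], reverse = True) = [944, 81.6111, 44.295]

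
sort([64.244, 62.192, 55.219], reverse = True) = [64.244, 62.192, 55.219]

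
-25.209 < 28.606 True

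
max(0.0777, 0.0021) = 0.0777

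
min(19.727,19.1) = 19.1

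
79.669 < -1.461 False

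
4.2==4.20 True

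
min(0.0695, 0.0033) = 0.0033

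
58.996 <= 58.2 False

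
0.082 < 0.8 True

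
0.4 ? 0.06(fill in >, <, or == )>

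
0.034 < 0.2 True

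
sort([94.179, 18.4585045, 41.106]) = [18.4585045, 41.106, 94.179]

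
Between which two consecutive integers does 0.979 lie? 0 and 1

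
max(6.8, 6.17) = 6.8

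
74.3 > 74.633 False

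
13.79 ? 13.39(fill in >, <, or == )>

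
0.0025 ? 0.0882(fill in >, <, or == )<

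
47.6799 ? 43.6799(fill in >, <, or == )>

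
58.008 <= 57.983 False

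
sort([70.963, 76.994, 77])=[70.963, 76.994, 77]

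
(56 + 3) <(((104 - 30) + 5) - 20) False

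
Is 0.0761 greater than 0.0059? Yes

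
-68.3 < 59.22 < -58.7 False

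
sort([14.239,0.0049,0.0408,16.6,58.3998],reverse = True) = [58.3998,16.6,14.239,0.0408,0.0049]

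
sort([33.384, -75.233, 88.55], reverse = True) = [88.55, 33.384, -75.233]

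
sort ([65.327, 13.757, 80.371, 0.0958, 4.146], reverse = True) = [80.371, 65.327, 13.757, 4.146, 0.0958]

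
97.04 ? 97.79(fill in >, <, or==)<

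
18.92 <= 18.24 False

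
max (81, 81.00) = 81.00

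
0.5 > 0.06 True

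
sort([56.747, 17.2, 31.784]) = [17.2, 31.784, 56.747]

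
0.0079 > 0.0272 False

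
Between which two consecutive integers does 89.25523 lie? 89 and 90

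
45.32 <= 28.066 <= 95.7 False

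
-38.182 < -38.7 False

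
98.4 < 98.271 False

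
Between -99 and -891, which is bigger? -99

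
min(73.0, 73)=73.0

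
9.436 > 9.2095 True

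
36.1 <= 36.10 True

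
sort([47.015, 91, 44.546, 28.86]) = [28.86, 44.546, 47.015, 91]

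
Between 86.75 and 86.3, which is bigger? 86.75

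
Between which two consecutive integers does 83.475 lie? 83 and 84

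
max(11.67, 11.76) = 11.76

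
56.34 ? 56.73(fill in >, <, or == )<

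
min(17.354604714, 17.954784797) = 17.354604714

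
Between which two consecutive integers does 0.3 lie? 0 and 1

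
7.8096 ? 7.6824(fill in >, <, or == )>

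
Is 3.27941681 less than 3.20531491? No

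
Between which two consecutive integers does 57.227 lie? 57 and 58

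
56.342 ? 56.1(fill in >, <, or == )>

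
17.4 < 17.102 False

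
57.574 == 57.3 False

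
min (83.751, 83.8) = 83.751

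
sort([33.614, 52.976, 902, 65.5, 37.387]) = [33.614, 37.387, 52.976, 65.5, 902]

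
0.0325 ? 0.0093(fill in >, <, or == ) >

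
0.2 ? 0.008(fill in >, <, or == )>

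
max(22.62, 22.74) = 22.74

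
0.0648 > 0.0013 True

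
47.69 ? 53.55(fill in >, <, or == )<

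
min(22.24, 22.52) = 22.24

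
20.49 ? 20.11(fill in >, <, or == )>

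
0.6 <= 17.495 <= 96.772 True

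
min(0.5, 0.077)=0.077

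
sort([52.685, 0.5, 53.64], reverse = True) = [53.64, 52.685, 0.5]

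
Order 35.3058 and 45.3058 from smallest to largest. 35.3058,45.3058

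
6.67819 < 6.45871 False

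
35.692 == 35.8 False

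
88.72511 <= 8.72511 False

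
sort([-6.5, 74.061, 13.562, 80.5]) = [-6.5, 13.562, 74.061, 80.5]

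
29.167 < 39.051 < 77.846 True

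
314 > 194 True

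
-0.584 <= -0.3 True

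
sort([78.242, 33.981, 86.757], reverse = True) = [86.757, 78.242, 33.981]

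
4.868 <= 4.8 False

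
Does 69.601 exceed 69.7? No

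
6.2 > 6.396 False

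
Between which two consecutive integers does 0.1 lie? 0 and 1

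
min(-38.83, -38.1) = -38.83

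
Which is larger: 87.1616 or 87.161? 87.1616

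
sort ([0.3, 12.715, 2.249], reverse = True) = [12.715, 2.249, 0.3]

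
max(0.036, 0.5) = 0.5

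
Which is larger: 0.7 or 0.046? 0.7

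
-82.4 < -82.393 True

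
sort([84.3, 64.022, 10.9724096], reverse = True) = [84.3, 64.022, 10.9724096]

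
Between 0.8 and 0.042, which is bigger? 0.8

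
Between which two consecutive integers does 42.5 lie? 42 and 43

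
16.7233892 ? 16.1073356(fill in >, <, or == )>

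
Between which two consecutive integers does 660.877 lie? 660 and 661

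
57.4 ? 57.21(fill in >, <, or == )>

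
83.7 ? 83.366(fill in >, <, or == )>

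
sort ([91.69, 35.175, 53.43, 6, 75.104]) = [6, 35.175, 53.43, 75.104, 91.69]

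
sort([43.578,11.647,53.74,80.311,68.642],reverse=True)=[80.311,68.642,53.74,43.578,11.647]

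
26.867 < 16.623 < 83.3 False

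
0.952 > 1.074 False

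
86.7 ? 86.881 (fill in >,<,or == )<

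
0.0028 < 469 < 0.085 False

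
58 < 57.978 False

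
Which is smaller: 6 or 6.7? 6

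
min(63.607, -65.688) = -65.688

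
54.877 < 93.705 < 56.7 False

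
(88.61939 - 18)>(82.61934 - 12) True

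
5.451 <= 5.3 False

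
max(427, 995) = 995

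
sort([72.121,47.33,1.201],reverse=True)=[72.121,47.33,1.201]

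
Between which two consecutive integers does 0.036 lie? 0 and 1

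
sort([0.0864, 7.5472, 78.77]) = [0.0864, 7.5472, 78.77]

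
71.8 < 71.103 False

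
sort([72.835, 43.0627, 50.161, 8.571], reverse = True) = [72.835, 50.161, 43.0627, 8.571]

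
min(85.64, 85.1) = 85.1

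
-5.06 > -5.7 True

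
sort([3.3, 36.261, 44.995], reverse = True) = [44.995, 36.261, 3.3]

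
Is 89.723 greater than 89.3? Yes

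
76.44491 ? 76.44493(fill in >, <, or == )<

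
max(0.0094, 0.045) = 0.045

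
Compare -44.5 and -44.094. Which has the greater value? -44.094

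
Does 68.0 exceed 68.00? No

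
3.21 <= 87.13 True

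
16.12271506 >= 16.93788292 False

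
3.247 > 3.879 False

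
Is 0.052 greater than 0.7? No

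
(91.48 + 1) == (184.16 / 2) False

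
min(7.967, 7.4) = 7.4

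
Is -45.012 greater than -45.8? Yes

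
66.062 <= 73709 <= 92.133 False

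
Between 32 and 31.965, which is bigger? 32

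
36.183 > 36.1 True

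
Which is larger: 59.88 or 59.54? 59.88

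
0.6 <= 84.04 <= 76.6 False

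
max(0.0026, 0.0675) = 0.0675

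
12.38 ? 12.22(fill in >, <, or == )>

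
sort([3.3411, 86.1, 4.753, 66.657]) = [3.3411, 4.753, 66.657, 86.1]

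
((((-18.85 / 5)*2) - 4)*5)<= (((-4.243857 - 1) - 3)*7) False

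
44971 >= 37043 True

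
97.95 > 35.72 True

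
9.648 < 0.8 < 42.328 False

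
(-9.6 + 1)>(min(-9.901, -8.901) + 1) True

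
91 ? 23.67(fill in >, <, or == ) >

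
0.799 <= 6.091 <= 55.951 True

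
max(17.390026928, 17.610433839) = 17.610433839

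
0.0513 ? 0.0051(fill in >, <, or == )>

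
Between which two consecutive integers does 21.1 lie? 21 and 22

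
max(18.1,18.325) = 18.325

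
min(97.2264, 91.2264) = 91.2264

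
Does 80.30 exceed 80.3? No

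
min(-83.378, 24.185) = -83.378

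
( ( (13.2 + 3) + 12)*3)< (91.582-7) False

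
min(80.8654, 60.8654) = 60.8654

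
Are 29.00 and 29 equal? Yes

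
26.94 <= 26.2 False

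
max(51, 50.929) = 51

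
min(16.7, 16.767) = 16.7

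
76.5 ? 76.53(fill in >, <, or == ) <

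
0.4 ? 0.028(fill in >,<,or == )>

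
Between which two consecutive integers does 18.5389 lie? 18 and 19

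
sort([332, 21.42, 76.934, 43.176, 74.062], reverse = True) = [332, 76.934, 74.062, 43.176, 21.42]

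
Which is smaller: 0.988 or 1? 0.988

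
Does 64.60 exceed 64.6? No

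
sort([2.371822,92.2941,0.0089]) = [0.0089,2.371822,92.2941]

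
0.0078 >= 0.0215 False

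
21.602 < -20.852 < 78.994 False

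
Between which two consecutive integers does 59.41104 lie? 59 and 60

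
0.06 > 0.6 False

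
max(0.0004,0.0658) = 0.0658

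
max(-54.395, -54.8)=-54.395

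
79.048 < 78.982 False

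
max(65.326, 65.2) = 65.326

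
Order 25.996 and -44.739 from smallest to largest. -44.739, 25.996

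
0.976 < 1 True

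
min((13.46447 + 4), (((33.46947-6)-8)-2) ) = 17.46447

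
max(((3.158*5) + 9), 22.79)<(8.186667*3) False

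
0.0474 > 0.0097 True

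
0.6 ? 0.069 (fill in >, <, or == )>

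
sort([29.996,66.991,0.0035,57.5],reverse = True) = [66.991,57.5,29.996,0.0035]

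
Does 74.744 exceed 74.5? Yes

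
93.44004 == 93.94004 False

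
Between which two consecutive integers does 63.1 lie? 63 and 64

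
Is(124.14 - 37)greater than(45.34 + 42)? No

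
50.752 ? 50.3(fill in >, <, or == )>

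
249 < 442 True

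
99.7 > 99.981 False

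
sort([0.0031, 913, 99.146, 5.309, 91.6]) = [0.0031, 5.309, 91.6, 99.146, 913]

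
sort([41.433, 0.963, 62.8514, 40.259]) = [0.963, 40.259, 41.433, 62.8514]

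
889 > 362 True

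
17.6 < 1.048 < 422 False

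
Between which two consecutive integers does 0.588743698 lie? 0 and 1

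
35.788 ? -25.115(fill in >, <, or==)>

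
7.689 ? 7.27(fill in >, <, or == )>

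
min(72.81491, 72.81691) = 72.81491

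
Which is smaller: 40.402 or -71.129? -71.129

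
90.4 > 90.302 True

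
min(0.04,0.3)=0.04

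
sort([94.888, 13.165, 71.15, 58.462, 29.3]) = [13.165, 29.3, 58.462, 71.15, 94.888]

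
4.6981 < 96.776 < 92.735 False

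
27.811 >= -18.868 True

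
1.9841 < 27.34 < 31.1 True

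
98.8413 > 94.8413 True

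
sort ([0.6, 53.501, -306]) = [-306, 0.6, 53.501]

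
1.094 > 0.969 True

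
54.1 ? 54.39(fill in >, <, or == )<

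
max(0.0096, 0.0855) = 0.0855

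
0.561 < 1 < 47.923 True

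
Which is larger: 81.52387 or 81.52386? 81.52387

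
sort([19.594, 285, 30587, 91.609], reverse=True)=[30587, 285, 91.609, 19.594]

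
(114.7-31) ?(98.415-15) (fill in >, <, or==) >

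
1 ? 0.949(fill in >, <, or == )>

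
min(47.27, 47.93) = 47.27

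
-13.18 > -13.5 True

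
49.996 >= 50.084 False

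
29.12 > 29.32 False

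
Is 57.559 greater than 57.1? Yes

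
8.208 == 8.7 False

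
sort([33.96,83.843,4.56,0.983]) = [0.983,4.56,33.96,83.843]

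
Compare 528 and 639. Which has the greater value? 639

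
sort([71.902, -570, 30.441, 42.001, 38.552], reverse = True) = [71.902, 42.001, 38.552, 30.441, -570]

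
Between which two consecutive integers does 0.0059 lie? 0 and 1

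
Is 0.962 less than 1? Yes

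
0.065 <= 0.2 True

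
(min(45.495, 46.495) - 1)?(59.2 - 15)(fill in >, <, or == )>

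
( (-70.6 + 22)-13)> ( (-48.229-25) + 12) False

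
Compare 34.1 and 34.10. They are equal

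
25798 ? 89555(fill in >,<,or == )<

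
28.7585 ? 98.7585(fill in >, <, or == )<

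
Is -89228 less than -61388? Yes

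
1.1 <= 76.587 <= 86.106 True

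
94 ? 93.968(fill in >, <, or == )>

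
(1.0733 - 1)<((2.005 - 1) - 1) False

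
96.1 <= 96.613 True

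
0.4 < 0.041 False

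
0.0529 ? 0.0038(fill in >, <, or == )>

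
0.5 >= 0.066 True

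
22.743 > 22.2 True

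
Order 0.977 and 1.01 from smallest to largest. 0.977, 1.01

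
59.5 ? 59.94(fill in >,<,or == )<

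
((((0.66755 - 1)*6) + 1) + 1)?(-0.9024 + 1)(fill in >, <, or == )<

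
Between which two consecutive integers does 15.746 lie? 15 and 16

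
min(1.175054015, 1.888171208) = 1.175054015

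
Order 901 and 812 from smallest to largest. 812, 901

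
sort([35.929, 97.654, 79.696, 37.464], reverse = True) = [97.654, 79.696, 37.464, 35.929]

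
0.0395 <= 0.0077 False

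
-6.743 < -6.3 True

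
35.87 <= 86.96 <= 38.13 False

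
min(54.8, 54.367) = 54.367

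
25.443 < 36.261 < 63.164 True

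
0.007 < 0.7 True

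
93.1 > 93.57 False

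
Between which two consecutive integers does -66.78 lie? -67 and -66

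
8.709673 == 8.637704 False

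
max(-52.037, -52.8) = -52.037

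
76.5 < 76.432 False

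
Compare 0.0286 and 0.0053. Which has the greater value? 0.0286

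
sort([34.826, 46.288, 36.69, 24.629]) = [24.629, 34.826, 36.69, 46.288]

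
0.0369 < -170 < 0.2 False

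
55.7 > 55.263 True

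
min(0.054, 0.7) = 0.054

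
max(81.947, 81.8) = 81.947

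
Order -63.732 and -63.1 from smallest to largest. -63.732, -63.1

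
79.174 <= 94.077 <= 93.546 False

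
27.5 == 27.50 True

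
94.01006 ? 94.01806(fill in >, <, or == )<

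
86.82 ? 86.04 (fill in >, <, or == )>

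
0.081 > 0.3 False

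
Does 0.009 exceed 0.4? No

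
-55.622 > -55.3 False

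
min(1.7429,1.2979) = 1.2979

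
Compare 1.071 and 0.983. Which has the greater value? 1.071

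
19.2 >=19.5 False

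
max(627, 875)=875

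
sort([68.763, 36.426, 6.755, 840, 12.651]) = [6.755, 12.651, 36.426, 68.763, 840]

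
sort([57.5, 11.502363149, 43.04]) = [11.502363149, 43.04, 57.5]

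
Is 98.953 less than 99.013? Yes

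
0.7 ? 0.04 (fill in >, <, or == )>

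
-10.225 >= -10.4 True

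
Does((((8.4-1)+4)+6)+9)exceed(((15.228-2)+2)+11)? Yes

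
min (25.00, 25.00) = 25.00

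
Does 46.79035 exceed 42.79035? Yes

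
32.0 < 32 False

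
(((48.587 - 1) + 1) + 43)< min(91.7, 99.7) True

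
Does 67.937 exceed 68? No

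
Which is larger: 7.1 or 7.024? 7.1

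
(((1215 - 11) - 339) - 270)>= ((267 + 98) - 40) True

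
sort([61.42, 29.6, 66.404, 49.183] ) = [29.6, 49.183, 61.42, 66.404]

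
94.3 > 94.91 False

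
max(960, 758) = 960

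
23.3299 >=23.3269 True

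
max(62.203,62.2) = 62.203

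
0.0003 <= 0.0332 True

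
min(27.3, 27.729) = 27.3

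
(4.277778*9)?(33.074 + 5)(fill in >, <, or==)>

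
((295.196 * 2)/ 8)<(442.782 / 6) False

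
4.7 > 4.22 True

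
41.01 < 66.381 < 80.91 True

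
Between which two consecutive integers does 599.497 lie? 599 and 600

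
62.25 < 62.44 True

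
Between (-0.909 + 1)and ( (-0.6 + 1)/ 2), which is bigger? ( (-0.6 + 1)/ 2)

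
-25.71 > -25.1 False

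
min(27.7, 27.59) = 27.59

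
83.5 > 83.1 True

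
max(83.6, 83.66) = 83.66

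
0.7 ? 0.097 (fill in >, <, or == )>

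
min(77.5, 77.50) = 77.5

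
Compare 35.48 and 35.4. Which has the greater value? 35.48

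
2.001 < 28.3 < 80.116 True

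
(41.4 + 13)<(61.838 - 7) True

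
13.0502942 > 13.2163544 False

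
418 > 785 False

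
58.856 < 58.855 False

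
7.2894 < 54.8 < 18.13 False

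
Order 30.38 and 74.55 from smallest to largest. 30.38, 74.55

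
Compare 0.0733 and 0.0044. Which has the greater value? 0.0733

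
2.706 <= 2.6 False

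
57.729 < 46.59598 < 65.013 False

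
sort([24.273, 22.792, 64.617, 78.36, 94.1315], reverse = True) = [94.1315, 78.36, 64.617, 24.273, 22.792]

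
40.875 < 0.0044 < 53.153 False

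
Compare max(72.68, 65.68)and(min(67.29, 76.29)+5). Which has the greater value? max(72.68, 65.68)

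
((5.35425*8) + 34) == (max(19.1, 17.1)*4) False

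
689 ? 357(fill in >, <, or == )>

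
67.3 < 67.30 False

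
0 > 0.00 False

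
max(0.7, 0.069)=0.7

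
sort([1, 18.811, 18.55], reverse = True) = [18.811, 18.55, 1]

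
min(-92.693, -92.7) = -92.7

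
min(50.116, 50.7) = 50.116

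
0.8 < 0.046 False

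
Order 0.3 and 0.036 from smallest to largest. 0.036, 0.3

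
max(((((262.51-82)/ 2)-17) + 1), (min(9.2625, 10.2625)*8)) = 74.255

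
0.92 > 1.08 False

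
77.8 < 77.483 False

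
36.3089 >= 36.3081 True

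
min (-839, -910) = -910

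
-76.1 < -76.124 False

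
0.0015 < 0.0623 True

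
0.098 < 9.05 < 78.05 True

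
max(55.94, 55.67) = 55.94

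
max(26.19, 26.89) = 26.89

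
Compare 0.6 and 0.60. They are equal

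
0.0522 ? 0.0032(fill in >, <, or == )>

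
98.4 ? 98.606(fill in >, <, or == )<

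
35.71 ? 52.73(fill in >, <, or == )<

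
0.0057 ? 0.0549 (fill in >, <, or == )<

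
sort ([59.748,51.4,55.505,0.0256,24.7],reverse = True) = [59.748,55.505,51.4,24.7,0.0256]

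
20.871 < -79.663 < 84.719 False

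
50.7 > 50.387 True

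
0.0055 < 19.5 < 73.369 True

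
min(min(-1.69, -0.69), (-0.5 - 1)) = -1.69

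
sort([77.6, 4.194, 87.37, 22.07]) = [4.194, 22.07, 77.6, 87.37]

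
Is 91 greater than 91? No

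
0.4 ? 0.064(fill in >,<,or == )>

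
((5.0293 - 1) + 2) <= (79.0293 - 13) True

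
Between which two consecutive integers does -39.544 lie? -40 and -39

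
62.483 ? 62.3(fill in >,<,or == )>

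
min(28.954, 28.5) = 28.5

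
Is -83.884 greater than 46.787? No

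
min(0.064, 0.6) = 0.064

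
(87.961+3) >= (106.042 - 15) False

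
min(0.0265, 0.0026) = 0.0026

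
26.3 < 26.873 True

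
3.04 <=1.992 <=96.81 False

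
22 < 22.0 False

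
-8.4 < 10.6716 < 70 True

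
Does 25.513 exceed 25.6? No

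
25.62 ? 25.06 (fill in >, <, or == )>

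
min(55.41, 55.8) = 55.41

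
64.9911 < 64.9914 True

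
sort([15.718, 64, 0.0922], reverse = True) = [64, 15.718, 0.0922]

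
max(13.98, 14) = 14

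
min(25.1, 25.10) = 25.1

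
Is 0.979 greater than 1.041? No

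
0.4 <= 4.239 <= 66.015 True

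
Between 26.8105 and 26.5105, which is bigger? 26.8105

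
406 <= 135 False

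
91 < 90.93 False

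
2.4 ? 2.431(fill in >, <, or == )<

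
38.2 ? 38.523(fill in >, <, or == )<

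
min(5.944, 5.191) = 5.191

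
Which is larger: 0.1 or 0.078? 0.1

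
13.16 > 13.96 False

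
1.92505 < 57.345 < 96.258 True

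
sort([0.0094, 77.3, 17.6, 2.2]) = [0.0094, 2.2, 17.6, 77.3]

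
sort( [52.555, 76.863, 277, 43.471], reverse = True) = [277, 76.863, 52.555, 43.471]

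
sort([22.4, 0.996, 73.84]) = [0.996, 22.4, 73.84]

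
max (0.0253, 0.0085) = 0.0253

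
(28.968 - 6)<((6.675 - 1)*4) False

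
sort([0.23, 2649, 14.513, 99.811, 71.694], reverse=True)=[2649, 99.811, 71.694, 14.513, 0.23]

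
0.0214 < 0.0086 False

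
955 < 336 False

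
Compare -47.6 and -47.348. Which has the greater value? -47.348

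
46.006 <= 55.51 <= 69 True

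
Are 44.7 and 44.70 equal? Yes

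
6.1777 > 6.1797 False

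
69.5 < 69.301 False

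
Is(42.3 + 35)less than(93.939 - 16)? Yes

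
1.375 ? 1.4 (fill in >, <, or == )<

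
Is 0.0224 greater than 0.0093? Yes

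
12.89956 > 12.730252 True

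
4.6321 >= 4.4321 True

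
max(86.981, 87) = 87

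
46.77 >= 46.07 True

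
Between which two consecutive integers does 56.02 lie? 56 and 57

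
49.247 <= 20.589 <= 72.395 False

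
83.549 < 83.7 True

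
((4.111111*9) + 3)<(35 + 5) True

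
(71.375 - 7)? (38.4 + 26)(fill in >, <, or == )<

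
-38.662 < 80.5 True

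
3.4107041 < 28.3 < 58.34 True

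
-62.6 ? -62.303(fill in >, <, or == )<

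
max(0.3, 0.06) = 0.3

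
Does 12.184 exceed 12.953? No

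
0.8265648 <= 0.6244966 False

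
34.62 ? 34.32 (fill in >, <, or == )>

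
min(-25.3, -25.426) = -25.426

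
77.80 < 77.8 False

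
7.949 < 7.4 False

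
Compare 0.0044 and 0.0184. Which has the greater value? 0.0184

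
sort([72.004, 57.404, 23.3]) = [23.3, 57.404, 72.004]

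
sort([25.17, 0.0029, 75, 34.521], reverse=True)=[75, 34.521, 25.17, 0.0029]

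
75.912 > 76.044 False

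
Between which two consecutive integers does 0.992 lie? 0 and 1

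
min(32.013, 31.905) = 31.905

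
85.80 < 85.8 False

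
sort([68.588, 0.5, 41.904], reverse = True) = [68.588, 41.904, 0.5]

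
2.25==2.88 False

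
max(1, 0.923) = 1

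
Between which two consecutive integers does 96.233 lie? 96 and 97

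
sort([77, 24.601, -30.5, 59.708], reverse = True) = [77, 59.708, 24.601, -30.5]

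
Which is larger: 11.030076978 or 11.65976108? 11.65976108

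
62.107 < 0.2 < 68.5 False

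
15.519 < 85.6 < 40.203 False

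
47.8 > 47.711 True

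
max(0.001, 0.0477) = 0.0477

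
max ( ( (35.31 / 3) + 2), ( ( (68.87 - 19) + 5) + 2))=56.87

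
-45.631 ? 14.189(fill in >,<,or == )<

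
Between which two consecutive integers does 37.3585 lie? 37 and 38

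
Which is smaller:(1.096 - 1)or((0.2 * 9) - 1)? (1.096 - 1)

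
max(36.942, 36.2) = 36.942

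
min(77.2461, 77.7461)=77.2461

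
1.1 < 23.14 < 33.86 True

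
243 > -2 True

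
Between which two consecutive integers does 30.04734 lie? 30 and 31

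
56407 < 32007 False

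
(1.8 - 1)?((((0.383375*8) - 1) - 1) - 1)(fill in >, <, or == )>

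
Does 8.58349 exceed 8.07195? Yes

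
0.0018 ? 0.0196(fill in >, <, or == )<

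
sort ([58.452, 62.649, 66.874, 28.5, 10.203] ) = [10.203, 28.5, 58.452, 62.649, 66.874]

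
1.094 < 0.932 False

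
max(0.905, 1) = 1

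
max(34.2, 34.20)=34.20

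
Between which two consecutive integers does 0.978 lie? 0 and 1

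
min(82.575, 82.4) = 82.4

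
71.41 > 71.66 False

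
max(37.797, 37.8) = 37.8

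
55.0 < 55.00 False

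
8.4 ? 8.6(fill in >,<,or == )<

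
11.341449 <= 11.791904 True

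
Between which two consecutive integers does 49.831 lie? 49 and 50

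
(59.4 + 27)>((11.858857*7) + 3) True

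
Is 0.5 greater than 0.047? Yes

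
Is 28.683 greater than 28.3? Yes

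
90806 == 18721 False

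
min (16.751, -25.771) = -25.771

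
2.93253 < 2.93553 True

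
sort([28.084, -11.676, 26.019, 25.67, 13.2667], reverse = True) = [28.084, 26.019, 25.67, 13.2667, -11.676]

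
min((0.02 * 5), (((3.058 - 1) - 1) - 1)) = 0.058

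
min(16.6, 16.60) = 16.6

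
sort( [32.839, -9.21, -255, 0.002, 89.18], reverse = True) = [89.18, 32.839, 0.002, -9.21, -255]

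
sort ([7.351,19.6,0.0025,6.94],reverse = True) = [19.6,7.351,6.94,0.0025]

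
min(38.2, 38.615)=38.2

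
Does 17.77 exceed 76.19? No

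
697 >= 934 False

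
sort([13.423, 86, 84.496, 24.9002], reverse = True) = [86, 84.496, 24.9002, 13.423]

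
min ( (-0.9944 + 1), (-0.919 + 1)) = 0.0056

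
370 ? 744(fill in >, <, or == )<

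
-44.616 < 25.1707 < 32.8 True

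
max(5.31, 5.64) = 5.64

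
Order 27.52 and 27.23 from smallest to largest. 27.23, 27.52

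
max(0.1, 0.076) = 0.1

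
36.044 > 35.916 True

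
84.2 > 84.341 False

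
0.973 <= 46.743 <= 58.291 True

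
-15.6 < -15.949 False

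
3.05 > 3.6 False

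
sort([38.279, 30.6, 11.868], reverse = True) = [38.279, 30.6, 11.868]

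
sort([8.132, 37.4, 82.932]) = [8.132, 37.4, 82.932]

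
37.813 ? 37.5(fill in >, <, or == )>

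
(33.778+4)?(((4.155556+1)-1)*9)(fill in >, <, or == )>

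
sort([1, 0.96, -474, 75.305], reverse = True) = [75.305, 1, 0.96, -474]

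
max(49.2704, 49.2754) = 49.2754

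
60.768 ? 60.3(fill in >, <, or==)>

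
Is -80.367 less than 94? Yes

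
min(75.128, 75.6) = 75.128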